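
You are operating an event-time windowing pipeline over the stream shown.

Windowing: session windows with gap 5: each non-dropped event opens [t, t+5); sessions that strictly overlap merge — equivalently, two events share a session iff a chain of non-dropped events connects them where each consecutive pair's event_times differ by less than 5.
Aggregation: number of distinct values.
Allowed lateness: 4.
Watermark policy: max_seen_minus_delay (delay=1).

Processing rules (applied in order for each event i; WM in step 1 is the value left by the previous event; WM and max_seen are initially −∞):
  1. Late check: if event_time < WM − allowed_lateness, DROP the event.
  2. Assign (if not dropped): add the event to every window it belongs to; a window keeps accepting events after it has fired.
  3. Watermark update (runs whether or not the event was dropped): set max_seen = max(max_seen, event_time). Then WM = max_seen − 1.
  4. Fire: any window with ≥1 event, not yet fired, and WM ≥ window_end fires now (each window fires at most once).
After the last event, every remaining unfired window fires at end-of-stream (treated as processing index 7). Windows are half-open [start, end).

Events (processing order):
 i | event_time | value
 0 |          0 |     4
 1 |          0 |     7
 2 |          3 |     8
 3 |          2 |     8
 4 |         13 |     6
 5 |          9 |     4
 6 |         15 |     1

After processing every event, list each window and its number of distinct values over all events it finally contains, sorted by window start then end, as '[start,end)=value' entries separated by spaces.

[0,8)=3 [9,20)=3

i=0 t=0 v=4: → [0,5); WM=-1
i=1 t=0 v=7: → [0,5); WM=-1
i=2 t=3 v=8: → [0,8); WM=2
i=3 t=2 v=8: → [0,8); WM=2
i=4 t=13 v=6: → [13,18); WM=12
i=5 t=9 v=4: → [9,18); WM=12
i=6 t=15 v=1: → [9,20); WM=14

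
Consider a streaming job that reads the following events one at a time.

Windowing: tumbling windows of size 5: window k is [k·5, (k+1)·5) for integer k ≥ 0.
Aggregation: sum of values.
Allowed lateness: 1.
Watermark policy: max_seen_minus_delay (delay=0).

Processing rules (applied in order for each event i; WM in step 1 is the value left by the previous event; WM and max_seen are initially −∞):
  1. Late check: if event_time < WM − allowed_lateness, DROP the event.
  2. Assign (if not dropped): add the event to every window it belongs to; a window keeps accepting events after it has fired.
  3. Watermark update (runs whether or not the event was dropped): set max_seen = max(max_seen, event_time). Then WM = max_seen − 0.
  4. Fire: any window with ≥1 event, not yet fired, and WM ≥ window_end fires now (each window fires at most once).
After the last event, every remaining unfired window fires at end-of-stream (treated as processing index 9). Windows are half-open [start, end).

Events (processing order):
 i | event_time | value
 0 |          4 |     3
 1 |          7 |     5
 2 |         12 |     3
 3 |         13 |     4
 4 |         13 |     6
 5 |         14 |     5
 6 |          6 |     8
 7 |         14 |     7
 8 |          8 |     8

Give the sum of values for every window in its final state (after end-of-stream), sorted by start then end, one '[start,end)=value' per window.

i=0 t=4 v=3: → [0,5); WM=4
i=1 t=7 v=5: → [5,10); WM=7; [0,5) fires=3
i=2 t=12 v=3: → [10,15); WM=12; [5,10) fires=5
i=3 t=13 v=4: → [10,15); WM=13
i=4 t=13 v=6: → [10,15); WM=13
i=5 t=14 v=5: → [10,15); WM=14
i=6 t=6 v=8: DROP (t<14-1); WM=14
i=7 t=14 v=7: → [10,15); WM=14
i=8 t=8 v=8: DROP (t<14-1); WM=14

[0,5)=3 [5,10)=5 [10,15)=25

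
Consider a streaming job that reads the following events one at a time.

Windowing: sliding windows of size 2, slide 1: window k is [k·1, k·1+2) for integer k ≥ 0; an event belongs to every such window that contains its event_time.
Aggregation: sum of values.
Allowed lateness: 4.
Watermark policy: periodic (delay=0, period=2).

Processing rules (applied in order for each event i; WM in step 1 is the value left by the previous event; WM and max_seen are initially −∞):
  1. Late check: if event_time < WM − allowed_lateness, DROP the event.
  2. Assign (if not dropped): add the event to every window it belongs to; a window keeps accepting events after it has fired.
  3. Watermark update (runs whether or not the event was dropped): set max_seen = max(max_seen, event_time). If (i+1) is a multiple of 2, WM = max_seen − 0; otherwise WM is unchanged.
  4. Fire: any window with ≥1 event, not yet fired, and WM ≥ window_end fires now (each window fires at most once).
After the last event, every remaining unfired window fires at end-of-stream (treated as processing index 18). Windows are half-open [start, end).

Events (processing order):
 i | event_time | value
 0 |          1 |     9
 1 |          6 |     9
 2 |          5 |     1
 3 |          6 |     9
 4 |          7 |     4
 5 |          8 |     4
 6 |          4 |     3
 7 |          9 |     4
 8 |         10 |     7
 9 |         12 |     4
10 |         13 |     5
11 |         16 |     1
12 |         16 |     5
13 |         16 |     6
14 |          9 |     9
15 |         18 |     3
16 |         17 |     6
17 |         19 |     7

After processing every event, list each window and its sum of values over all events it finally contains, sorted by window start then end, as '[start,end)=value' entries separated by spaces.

[0,2)=9 [1,3)=9 [3,5)=3 [4,6)=4 [5,7)=19 [6,8)=22 [7,9)=8 [8,10)=8 [9,11)=11 [10,12)=7 [11,13)=4 [12,14)=9 [13,15)=5 [15,17)=12 [16,18)=18 [17,19)=9 [18,20)=10 [19,21)=7

i=0 t=1 v=9: → [1,3),[0,2); WM=−∞
i=1 t=6 v=9: → [6,8),[5,7); WM=6; [0,2) fires=9 [1,3) fires=9
i=2 t=5 v=1: → [5,7),[4,6); WM=6; [4,6) fires=1
i=3 t=6 v=9: → [6,8),[5,7); WM=6
i=4 t=7 v=4: → [7,9),[6,8); WM=6
i=5 t=8 v=4: → [8,10),[7,9); WM=8; [5,7) fires=19 [6,8) fires=22
i=6 t=4 v=3: → [4,6),[3,5); WM=8; [3,5) fires=3
i=7 t=9 v=4: → [9,11),[8,10); WM=9; [7,9) fires=8
i=8 t=10 v=7: → [10,12),[9,11); WM=9
i=9 t=12 v=4: → [12,14),[11,13); WM=12; [8,10) fires=8 [9,11) fires=11 [10,12) fires=7
i=10 t=13 v=5: → [13,15),[12,14); WM=12
i=11 t=16 v=1: → [16,18),[15,17); WM=16; [11,13) fires=4 [12,14) fires=9 [13,15) fires=5
i=12 t=16 v=5: → [16,18),[15,17); WM=16
i=13 t=16 v=6: → [16,18),[15,17); WM=16
i=14 t=9 v=9: DROP (t<16-4); WM=16
i=15 t=18 v=3: → [18,20),[17,19); WM=18; [15,17) fires=12 [16,18) fires=12
i=16 t=17 v=6: → [17,19),[16,18); WM=18
i=17 t=19 v=7: → [19,21),[18,20); WM=19; [17,19) fires=9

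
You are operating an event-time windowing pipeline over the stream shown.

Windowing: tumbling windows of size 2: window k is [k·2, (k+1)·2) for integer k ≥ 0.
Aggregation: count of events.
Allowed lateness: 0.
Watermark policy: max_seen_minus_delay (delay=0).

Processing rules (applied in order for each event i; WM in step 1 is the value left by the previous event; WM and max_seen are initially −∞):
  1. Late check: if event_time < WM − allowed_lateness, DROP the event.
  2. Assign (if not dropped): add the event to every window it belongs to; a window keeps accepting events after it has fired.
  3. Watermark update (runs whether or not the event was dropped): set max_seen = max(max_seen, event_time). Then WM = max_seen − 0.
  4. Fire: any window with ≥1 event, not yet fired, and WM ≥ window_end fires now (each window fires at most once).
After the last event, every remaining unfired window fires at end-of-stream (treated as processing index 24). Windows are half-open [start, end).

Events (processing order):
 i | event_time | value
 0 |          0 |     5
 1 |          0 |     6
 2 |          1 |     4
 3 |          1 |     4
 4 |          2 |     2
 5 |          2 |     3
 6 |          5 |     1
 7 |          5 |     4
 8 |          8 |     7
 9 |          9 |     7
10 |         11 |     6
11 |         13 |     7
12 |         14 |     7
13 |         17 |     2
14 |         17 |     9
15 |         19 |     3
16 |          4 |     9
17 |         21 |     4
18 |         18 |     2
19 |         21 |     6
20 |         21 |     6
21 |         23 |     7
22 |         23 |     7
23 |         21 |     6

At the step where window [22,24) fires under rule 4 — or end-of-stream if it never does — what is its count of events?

2

i=0 t=0 v=5: → [0,2); WM=0
i=1 t=0 v=6: → [0,2); WM=0
i=2 t=1 v=4: → [0,2); WM=1
i=3 t=1 v=4: → [0,2); WM=1
i=4 t=2 v=2: → [2,4); WM=2; [0,2) fires=4
i=5 t=2 v=3: → [2,4); WM=2
i=6 t=5 v=1: → [4,6); WM=5; [2,4) fires=2
i=7 t=5 v=4: → [4,6); WM=5
i=8 t=8 v=7: → [8,10); WM=8; [4,6) fires=2
i=9 t=9 v=7: → [8,10); WM=9
i=10 t=11 v=6: → [10,12); WM=11; [8,10) fires=2
i=11 t=13 v=7: → [12,14); WM=13; [10,12) fires=1
i=12 t=14 v=7: → [14,16); WM=14; [12,14) fires=1
i=13 t=17 v=2: → [16,18); WM=17; [14,16) fires=1
i=14 t=17 v=9: → [16,18); WM=17
i=15 t=19 v=3: → [18,20); WM=19; [16,18) fires=2
i=16 t=4 v=9: DROP (t<19-0); WM=19
i=17 t=21 v=4: → [20,22); WM=21; [18,20) fires=1
i=18 t=18 v=2: DROP (t<21-0); WM=21
i=19 t=21 v=6: → [20,22); WM=21
i=20 t=21 v=6: → [20,22); WM=21
i=21 t=23 v=7: → [22,24); WM=23; [20,22) fires=3
i=22 t=23 v=7: → [22,24); WM=23
i=23 t=21 v=6: DROP (t<23-0); WM=23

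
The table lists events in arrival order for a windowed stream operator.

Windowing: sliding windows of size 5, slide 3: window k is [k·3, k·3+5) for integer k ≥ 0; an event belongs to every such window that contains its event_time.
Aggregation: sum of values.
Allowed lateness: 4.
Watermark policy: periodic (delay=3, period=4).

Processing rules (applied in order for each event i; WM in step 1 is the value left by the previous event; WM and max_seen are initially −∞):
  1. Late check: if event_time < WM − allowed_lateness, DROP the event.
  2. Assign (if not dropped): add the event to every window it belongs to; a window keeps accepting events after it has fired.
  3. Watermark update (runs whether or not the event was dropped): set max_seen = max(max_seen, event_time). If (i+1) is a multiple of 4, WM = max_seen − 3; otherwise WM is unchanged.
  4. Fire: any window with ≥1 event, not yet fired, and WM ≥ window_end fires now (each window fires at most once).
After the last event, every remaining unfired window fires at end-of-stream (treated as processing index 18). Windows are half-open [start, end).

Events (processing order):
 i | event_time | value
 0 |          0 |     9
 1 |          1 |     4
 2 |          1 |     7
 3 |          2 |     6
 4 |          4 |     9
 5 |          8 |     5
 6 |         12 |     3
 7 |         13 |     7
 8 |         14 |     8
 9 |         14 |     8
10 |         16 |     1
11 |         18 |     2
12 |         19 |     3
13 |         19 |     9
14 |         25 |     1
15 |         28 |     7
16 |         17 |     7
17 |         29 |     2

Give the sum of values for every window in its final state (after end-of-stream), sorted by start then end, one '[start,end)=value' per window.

i=0 t=0 v=9: → [0,5); WM=−∞
i=1 t=1 v=4: → [0,5); WM=−∞
i=2 t=1 v=7: → [0,5); WM=−∞
i=3 t=2 v=6: → [0,5); WM=-1
i=4 t=4 v=9: → [3,8),[0,5); WM=-1
i=5 t=8 v=5: → [6,11); WM=-1
i=6 t=12 v=3: → [12,17),[9,14); WM=-1
i=7 t=13 v=7: → [12,17),[9,14); WM=10; [0,5) fires=35 [3,8) fires=9
i=8 t=14 v=8: → [12,17); WM=10
i=9 t=14 v=8: → [12,17); WM=10
i=10 t=16 v=1: → [15,20),[12,17); WM=10
i=11 t=18 v=2: → [18,23),[15,20); WM=15; [6,11) fires=5 [9,14) fires=10
i=12 t=19 v=3: → [18,23),[15,20); WM=15
i=13 t=19 v=9: → [18,23),[15,20); WM=15
i=14 t=25 v=1: → [24,29),[21,26); WM=15
i=15 t=28 v=7: → [27,32),[24,29); WM=25; [12,17) fires=27 [15,20) fires=15 [18,23) fires=14
i=16 t=17 v=7: DROP (t<25-4); WM=25
i=17 t=29 v=2: → [27,32); WM=25

[0,5)=35 [3,8)=9 [6,11)=5 [9,14)=10 [12,17)=27 [15,20)=15 [18,23)=14 [21,26)=1 [24,29)=8 [27,32)=9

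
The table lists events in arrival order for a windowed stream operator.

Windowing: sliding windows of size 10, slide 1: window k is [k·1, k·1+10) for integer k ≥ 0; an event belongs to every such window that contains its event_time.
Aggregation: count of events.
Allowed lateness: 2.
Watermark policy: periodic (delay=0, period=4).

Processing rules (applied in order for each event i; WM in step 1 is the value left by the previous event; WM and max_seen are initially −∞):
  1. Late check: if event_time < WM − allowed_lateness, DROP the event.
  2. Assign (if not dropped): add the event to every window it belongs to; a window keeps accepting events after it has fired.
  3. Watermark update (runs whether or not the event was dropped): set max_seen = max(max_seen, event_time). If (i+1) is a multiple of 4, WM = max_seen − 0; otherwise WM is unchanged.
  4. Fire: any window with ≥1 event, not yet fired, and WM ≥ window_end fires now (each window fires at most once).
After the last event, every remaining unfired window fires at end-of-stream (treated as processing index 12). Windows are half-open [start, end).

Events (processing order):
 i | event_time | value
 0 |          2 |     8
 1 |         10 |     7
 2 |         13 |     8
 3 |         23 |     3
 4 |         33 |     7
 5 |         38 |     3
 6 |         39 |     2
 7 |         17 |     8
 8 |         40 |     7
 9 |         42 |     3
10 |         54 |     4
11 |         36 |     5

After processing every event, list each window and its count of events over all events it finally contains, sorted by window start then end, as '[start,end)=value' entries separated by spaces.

[0,10)=1 [1,11)=2 [2,12)=2 [3,13)=1 [4,14)=2 [5,15)=2 [6,16)=2 [7,17)=2 [8,18)=2 [9,19)=2 [10,20)=2 [11,21)=1 [12,22)=1 [13,23)=1 [14,24)=1 [15,25)=1 [16,26)=1 [17,27)=1 [18,28)=1 [19,29)=1 [20,30)=1 [21,31)=1 [22,32)=1 [23,33)=1 [24,34)=1 [25,35)=1 [26,36)=1 [27,37)=1 [28,38)=1 [29,39)=2 [30,40)=3 [31,41)=4 [32,42)=4 [33,43)=5 [34,44)=4 [35,45)=4 [36,46)=4 [37,47)=4 [38,48)=4 [39,49)=3 [40,50)=2 [41,51)=1 [42,52)=1 [45,55)=1 [46,56)=1 [47,57)=1 [48,58)=1 [49,59)=1 [50,60)=1 [51,61)=1 [52,62)=1 [53,63)=1 [54,64)=1

i=0 t=2 v=8: → [2,12),[1,11),[0,10); WM=−∞
i=1 t=10 v=7: → [10,20),[9,19),[8,18),[7,17),[6,16),[5,15),[4,14),[3,13),[2,12),[1,11); WM=−∞
i=2 t=13 v=8: → [13,23),[12,22),[11,21),[10,20),[9,19),[8,18),[7,17),[6,16),[5,15),[4,14); WM=−∞
i=3 t=23 v=3: → [23,33),[22,32),[21,31),[20,30),[19,29),[18,28),[17,27),[16,26),[15,25),[14,24); WM=23; [0,10) fires=1 [1,11) fires=2 [2,12) fires=2 [3,13) fires=1 [4,14) fires=2 [5,15) fires=2 [6,16) fires=2 [7,17) fires=2 [8,18) fires=2 [9,19) fires=2 [10,20) fires=2 [11,21) fires=1 [12,22) fires=1 [13,23) fires=1
i=4 t=33 v=7: → [33,43),[32,42),[31,41),[30,40),[29,39),[28,38),[27,37),[26,36),[25,35),[24,34); WM=23
i=5 t=38 v=3: → [38,48),[37,47),[36,46),[35,45),[34,44),[33,43),[32,42),[31,41),[30,40),[29,39); WM=23
i=6 t=39 v=2: → [39,49),[38,48),[37,47),[36,46),[35,45),[34,44),[33,43),[32,42),[31,41),[30,40); WM=23
i=7 t=17 v=8: DROP (t<23-2); WM=39; [14,24) fires=1 [15,25) fires=1 [16,26) fires=1 [17,27) fires=1 [18,28) fires=1 [19,29) fires=1 [20,30) fires=1 [21,31) fires=1 [22,32) fires=1 [23,33) fires=1 [24,34) fires=1 [25,35) fires=1 [26,36) fires=1 [27,37) fires=1 [28,38) fires=1 [29,39) fires=2
i=8 t=40 v=7: → [40,50),[39,49),[38,48),[37,47),[36,46),[35,45),[34,44),[33,43),[32,42),[31,41); WM=39
i=9 t=42 v=3: → [42,52),[41,51),[40,50),[39,49),[38,48),[37,47),[36,46),[35,45),[34,44),[33,43); WM=39
i=10 t=54 v=4: → [54,64),[53,63),[52,62),[51,61),[50,60),[49,59),[48,58),[47,57),[46,56),[45,55); WM=39
i=11 t=36 v=5: DROP (t<39-2); WM=54; [30,40) fires=3 [31,41) fires=4 [32,42) fires=4 [33,43) fires=5 [34,44) fires=4 [35,45) fires=4 [36,46) fires=4 [37,47) fires=4 [38,48) fires=4 [39,49) fires=3 [40,50) fires=2 [41,51) fires=1 [42,52) fires=1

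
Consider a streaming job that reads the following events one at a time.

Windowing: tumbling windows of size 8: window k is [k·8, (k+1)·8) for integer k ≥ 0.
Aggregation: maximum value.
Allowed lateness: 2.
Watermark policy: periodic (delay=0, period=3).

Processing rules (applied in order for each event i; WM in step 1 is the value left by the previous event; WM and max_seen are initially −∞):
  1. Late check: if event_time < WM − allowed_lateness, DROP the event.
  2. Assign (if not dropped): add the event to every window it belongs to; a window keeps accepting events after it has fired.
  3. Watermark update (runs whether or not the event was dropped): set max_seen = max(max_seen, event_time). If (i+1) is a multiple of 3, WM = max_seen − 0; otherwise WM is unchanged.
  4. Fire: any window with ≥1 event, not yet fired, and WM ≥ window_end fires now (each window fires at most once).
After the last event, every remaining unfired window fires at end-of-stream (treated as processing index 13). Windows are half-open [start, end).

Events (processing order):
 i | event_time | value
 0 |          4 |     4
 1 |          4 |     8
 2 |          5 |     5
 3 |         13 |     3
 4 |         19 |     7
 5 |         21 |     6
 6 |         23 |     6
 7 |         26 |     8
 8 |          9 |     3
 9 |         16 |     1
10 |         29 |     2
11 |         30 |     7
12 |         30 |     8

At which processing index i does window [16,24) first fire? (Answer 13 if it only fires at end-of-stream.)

8

i=0 t=4 v=4: → [0,8); WM=−∞
i=1 t=4 v=8: → [0,8); WM=−∞
i=2 t=5 v=5: → [0,8); WM=5
i=3 t=13 v=3: → [8,16); WM=5
i=4 t=19 v=7: → [16,24); WM=5
i=5 t=21 v=6: → [16,24); WM=21; [0,8) fires=8 [8,16) fires=3
i=6 t=23 v=6: → [16,24); WM=21
i=7 t=26 v=8: → [24,32); WM=21
i=8 t=9 v=3: DROP (t<21-2); WM=26; [16,24) fires=7
i=9 t=16 v=1: DROP (t<26-2); WM=26
i=10 t=29 v=2: → [24,32); WM=26
i=11 t=30 v=7: → [24,32); WM=30
i=12 t=30 v=8: → [24,32); WM=30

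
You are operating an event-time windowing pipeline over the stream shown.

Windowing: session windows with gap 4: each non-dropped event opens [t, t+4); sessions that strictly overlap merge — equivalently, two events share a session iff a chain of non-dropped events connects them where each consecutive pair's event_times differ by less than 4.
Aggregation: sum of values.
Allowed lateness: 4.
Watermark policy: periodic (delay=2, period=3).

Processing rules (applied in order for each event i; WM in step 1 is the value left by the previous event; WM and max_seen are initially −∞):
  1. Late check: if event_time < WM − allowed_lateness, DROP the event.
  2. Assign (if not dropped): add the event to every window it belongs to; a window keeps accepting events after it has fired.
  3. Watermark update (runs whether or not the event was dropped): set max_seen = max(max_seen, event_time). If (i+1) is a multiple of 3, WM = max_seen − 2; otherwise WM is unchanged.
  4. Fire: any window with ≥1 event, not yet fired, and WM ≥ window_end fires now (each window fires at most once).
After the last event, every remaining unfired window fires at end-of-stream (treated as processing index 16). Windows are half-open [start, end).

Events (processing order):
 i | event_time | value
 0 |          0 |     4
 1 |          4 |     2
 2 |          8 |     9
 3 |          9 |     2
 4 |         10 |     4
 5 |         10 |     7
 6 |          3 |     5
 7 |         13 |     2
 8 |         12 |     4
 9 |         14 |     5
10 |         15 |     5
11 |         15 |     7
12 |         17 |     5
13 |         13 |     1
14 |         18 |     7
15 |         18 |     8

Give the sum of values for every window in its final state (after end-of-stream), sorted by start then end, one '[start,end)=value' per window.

i=0 t=0 v=4: → [0,4); WM=−∞
i=1 t=4 v=2: → [4,8); WM=−∞
i=2 t=8 v=9: → [8,12); WM=6
i=3 t=9 v=2: → [8,13); WM=6
i=4 t=10 v=4: → [8,14); WM=6
i=5 t=10 v=7: → [8,14); WM=8
i=6 t=3 v=5: DROP (t<8-4); WM=8
i=7 t=13 v=2: → [8,17); WM=8
i=8 t=12 v=4: → [8,17); WM=11
i=9 t=14 v=5: → [8,18); WM=11
i=10 t=15 v=5: → [8,19); WM=11
i=11 t=15 v=7: → [8,19); WM=13
i=12 t=17 v=5: → [8,21); WM=13
i=13 t=13 v=1: → [8,21); WM=13
i=14 t=18 v=7: → [8,22); WM=16
i=15 t=18 v=8: → [8,22); WM=16

[0,4)=4 [4,8)=2 [8,22)=66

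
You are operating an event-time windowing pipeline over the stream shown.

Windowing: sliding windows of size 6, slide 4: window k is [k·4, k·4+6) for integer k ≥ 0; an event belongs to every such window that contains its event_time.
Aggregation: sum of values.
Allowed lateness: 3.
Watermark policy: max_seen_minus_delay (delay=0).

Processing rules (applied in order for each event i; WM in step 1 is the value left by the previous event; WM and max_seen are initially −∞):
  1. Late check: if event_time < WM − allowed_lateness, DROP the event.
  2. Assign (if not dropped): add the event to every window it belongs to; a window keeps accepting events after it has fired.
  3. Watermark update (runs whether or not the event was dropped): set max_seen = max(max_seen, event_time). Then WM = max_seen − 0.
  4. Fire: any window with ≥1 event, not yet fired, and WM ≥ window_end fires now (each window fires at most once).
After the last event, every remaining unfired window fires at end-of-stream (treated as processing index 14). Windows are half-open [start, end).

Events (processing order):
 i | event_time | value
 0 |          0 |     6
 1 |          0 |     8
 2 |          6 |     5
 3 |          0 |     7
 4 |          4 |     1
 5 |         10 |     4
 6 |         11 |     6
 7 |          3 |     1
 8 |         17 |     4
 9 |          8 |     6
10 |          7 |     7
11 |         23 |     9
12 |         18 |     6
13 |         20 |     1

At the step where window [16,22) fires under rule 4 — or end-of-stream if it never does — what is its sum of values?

4

i=0 t=0 v=6: → [0,6); WM=0
i=1 t=0 v=8: → [0,6); WM=0
i=2 t=6 v=5: → [4,10); WM=6; [0,6) fires=14
i=3 t=0 v=7: DROP (t<6-3); WM=6
i=4 t=4 v=1: → [4,10),[0,6); WM=6
i=5 t=10 v=4: → [8,14); WM=10; [4,10) fires=6
i=6 t=11 v=6: → [8,14); WM=11
i=7 t=3 v=1: DROP (t<11-3); WM=11
i=8 t=17 v=4: → [16,22),[12,18); WM=17; [8,14) fires=10
i=9 t=8 v=6: DROP (t<17-3); WM=17
i=10 t=7 v=7: DROP (t<17-3); WM=17
i=11 t=23 v=9: → [20,26); WM=23; [12,18) fires=4 [16,22) fires=4
i=12 t=18 v=6: DROP (t<23-3); WM=23
i=13 t=20 v=1: → [20,26),[16,22); WM=23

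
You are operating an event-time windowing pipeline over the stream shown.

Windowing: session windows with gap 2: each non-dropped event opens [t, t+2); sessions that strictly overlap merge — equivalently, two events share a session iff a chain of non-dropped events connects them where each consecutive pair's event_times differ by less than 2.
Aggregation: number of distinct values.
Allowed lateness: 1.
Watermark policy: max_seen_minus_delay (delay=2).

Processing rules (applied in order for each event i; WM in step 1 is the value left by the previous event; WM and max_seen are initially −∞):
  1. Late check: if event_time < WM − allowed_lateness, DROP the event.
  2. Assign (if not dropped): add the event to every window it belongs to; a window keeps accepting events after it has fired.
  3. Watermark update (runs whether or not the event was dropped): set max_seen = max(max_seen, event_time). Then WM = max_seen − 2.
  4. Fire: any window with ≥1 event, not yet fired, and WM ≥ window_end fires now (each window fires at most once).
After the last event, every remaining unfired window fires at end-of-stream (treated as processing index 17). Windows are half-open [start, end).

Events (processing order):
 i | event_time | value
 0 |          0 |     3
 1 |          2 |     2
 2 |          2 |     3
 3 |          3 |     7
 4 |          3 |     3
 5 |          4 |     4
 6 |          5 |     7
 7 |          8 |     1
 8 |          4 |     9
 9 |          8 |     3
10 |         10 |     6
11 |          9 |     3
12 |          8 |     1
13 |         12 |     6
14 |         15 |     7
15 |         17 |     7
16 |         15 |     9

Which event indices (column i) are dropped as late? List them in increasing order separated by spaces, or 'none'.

i=0 t=0 v=3: → [0,2); WM=-2
i=1 t=2 v=2: → [2,4); WM=0
i=2 t=2 v=3: → [2,4); WM=0
i=3 t=3 v=7: → [2,5); WM=1
i=4 t=3 v=3: → [2,5); WM=1
i=5 t=4 v=4: → [2,6); WM=2
i=6 t=5 v=7: → [2,7); WM=3
i=7 t=8 v=1: → [8,10); WM=6
i=8 t=4 v=9: DROP (t<6-1); WM=6
i=9 t=8 v=3: → [8,10); WM=6
i=10 t=10 v=6: → [10,12); WM=8
i=11 t=9 v=3: → [8,12); WM=8
i=12 t=8 v=1: → [8,12); WM=8
i=13 t=12 v=6: → [12,14); WM=10
i=14 t=15 v=7: → [15,17); WM=13
i=15 t=17 v=7: → [17,19); WM=15
i=16 t=15 v=9: → [15,17); WM=15

8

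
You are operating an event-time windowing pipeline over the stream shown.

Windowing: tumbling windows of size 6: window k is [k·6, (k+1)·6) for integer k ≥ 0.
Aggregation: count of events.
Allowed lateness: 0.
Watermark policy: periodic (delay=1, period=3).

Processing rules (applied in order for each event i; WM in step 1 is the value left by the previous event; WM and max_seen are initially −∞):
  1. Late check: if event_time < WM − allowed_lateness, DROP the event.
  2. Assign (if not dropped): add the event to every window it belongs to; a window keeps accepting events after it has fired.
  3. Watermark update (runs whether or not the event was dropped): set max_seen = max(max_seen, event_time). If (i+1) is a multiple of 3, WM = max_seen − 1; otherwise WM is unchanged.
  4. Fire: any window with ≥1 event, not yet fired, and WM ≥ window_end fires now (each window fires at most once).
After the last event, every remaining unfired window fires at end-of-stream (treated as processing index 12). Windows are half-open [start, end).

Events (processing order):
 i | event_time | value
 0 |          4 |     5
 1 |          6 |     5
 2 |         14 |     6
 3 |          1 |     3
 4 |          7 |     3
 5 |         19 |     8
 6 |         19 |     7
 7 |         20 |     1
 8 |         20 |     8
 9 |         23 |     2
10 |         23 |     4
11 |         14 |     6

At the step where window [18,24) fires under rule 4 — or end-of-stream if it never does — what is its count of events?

i=0 t=4 v=5: → [0,6); WM=−∞
i=1 t=6 v=5: → [6,12); WM=−∞
i=2 t=14 v=6: → [12,18); WM=13; [0,6) fires=1 [6,12) fires=1
i=3 t=1 v=3: DROP (t<13-0); WM=13
i=4 t=7 v=3: DROP (t<13-0); WM=13
i=5 t=19 v=8: → [18,24); WM=18; [12,18) fires=1
i=6 t=19 v=7: → [18,24); WM=18
i=7 t=20 v=1: → [18,24); WM=18
i=8 t=20 v=8: → [18,24); WM=19
i=9 t=23 v=2: → [18,24); WM=19
i=10 t=23 v=4: → [18,24); WM=19
i=11 t=14 v=6: DROP (t<19-0); WM=22

6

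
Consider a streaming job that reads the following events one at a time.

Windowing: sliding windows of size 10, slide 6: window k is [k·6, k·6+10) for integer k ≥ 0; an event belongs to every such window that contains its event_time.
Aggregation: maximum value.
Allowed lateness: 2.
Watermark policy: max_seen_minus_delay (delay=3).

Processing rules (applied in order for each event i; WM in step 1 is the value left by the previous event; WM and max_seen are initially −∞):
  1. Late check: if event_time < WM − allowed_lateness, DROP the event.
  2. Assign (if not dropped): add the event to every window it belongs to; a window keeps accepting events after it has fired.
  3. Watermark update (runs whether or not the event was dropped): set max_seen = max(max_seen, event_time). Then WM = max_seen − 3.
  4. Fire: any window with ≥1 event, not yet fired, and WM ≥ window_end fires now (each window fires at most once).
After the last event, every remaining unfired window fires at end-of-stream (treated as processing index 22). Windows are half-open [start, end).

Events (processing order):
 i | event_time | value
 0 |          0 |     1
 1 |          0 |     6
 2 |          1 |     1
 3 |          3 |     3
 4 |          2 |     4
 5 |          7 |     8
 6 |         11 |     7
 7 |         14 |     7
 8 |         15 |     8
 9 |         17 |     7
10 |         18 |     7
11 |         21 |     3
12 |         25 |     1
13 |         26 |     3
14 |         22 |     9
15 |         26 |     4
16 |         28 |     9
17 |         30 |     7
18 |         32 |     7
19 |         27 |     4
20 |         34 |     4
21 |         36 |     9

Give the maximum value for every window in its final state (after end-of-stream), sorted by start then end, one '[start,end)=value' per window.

[0,10)=8 [6,16)=8 [12,22)=8 [18,28)=9 [24,34)=9 [30,40)=9 [36,46)=9

i=0 t=0 v=1: → [0,10); WM=-3
i=1 t=0 v=6: → [0,10); WM=-3
i=2 t=1 v=1: → [0,10); WM=-2
i=3 t=3 v=3: → [0,10); WM=0
i=4 t=2 v=4: → [0,10); WM=0
i=5 t=7 v=8: → [6,16),[0,10); WM=4
i=6 t=11 v=7: → [6,16); WM=8
i=7 t=14 v=7: → [12,22),[6,16); WM=11; [0,10) fires=8
i=8 t=15 v=8: → [12,22),[6,16); WM=12
i=9 t=17 v=7: → [12,22); WM=14
i=10 t=18 v=7: → [18,28),[12,22); WM=15
i=11 t=21 v=3: → [18,28),[12,22); WM=18; [6,16) fires=8
i=12 t=25 v=1: → [24,34),[18,28); WM=22; [12,22) fires=8
i=13 t=26 v=3: → [24,34),[18,28); WM=23
i=14 t=22 v=9: → [18,28); WM=23
i=15 t=26 v=4: → [24,34),[18,28); WM=23
i=16 t=28 v=9: → [24,34); WM=25
i=17 t=30 v=7: → [30,40),[24,34); WM=27
i=18 t=32 v=7: → [30,40),[24,34); WM=29; [18,28) fires=9
i=19 t=27 v=4: → [24,34),[18,28); WM=29
i=20 t=34 v=4: → [30,40); WM=31
i=21 t=36 v=9: → [36,46),[30,40); WM=33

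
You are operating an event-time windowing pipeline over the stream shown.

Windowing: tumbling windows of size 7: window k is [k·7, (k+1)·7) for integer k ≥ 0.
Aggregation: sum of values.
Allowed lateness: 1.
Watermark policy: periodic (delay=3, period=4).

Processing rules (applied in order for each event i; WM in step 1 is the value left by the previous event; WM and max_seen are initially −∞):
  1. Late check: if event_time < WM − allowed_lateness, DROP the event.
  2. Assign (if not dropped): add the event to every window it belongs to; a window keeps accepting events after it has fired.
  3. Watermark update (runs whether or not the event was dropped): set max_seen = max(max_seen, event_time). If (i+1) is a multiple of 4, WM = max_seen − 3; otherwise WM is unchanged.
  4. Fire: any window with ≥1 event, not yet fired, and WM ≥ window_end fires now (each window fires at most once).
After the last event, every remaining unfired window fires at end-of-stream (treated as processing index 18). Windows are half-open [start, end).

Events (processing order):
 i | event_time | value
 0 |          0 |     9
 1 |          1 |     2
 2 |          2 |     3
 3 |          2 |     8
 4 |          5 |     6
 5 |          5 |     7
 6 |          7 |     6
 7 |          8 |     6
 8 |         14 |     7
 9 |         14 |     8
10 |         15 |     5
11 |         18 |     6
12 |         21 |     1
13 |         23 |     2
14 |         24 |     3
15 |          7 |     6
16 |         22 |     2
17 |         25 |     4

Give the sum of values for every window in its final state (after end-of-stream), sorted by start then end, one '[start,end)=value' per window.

[0,7)=35 [7,14)=12 [14,21)=26 [21,28)=12

i=0 t=0 v=9: → [0,7); WM=−∞
i=1 t=1 v=2: → [0,7); WM=−∞
i=2 t=2 v=3: → [0,7); WM=−∞
i=3 t=2 v=8: → [0,7); WM=-1
i=4 t=5 v=6: → [0,7); WM=-1
i=5 t=5 v=7: → [0,7); WM=-1
i=6 t=7 v=6: → [7,14); WM=-1
i=7 t=8 v=6: → [7,14); WM=5
i=8 t=14 v=7: → [14,21); WM=5
i=9 t=14 v=8: → [14,21); WM=5
i=10 t=15 v=5: → [14,21); WM=5
i=11 t=18 v=6: → [14,21); WM=15; [0,7) fires=35 [7,14) fires=12
i=12 t=21 v=1: → [21,28); WM=15
i=13 t=23 v=2: → [21,28); WM=15
i=14 t=24 v=3: → [21,28); WM=15
i=15 t=7 v=6: DROP (t<15-1); WM=21; [14,21) fires=26
i=16 t=22 v=2: → [21,28); WM=21
i=17 t=25 v=4: → [21,28); WM=21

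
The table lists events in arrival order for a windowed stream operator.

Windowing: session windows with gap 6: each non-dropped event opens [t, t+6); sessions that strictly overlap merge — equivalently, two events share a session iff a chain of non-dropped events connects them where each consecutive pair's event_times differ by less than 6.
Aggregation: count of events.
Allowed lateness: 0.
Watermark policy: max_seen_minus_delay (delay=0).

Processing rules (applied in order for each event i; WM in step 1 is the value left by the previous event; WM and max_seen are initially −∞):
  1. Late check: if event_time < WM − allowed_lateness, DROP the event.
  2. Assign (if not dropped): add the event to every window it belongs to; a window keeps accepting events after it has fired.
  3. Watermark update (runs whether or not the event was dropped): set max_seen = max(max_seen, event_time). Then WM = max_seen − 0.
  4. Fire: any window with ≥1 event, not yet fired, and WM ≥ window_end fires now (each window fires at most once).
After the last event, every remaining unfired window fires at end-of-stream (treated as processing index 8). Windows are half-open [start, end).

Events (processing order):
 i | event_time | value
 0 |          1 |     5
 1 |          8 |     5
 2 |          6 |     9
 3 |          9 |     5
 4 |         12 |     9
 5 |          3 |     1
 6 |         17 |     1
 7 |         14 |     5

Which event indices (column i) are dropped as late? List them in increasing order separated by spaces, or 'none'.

2 5 7

i=0 t=1 v=5: → [1,7); WM=1
i=1 t=8 v=5: → [8,14); WM=8
i=2 t=6 v=9: DROP (t<8-0); WM=8
i=3 t=9 v=5: → [8,15); WM=9
i=4 t=12 v=9: → [8,18); WM=12
i=5 t=3 v=1: DROP (t<12-0); WM=12
i=6 t=17 v=1: → [8,23); WM=17
i=7 t=14 v=5: DROP (t<17-0); WM=17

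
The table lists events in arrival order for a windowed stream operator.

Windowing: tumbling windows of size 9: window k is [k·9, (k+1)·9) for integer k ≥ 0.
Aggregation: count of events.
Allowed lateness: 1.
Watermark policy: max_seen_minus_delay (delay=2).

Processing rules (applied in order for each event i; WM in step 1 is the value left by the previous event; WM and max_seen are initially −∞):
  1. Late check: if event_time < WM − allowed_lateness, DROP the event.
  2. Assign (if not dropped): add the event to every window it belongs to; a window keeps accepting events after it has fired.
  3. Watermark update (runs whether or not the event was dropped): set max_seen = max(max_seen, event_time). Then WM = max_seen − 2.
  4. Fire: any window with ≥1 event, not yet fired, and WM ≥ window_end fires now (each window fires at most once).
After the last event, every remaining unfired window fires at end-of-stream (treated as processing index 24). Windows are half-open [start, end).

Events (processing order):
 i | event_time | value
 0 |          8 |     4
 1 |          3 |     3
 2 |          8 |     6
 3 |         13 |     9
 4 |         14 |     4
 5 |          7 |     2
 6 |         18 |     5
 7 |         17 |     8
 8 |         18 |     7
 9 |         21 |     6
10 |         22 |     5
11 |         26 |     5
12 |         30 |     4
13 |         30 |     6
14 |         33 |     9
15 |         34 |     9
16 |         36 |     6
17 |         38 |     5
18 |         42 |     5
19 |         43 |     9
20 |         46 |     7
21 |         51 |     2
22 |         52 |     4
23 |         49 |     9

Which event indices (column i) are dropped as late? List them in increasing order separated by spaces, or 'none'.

1 5

i=0 t=8 v=4: → [0,9); WM=6
i=1 t=3 v=3: DROP (t<6-1); WM=6
i=2 t=8 v=6: → [0,9); WM=6
i=3 t=13 v=9: → [9,18); WM=11; [0,9) fires=2
i=4 t=14 v=4: → [9,18); WM=12
i=5 t=7 v=2: DROP (t<12-1); WM=12
i=6 t=18 v=5: → [18,27); WM=16
i=7 t=17 v=8: → [9,18); WM=16
i=8 t=18 v=7: → [18,27); WM=16
i=9 t=21 v=6: → [18,27); WM=19; [9,18) fires=3
i=10 t=22 v=5: → [18,27); WM=20
i=11 t=26 v=5: → [18,27); WM=24
i=12 t=30 v=4: → [27,36); WM=28; [18,27) fires=5
i=13 t=30 v=6: → [27,36); WM=28
i=14 t=33 v=9: → [27,36); WM=31
i=15 t=34 v=9: → [27,36); WM=32
i=16 t=36 v=6: → [36,45); WM=34
i=17 t=38 v=5: → [36,45); WM=36; [27,36) fires=4
i=18 t=42 v=5: → [36,45); WM=40
i=19 t=43 v=9: → [36,45); WM=41
i=20 t=46 v=7: → [45,54); WM=44
i=21 t=51 v=2: → [45,54); WM=49; [36,45) fires=4
i=22 t=52 v=4: → [45,54); WM=50
i=23 t=49 v=9: → [45,54); WM=50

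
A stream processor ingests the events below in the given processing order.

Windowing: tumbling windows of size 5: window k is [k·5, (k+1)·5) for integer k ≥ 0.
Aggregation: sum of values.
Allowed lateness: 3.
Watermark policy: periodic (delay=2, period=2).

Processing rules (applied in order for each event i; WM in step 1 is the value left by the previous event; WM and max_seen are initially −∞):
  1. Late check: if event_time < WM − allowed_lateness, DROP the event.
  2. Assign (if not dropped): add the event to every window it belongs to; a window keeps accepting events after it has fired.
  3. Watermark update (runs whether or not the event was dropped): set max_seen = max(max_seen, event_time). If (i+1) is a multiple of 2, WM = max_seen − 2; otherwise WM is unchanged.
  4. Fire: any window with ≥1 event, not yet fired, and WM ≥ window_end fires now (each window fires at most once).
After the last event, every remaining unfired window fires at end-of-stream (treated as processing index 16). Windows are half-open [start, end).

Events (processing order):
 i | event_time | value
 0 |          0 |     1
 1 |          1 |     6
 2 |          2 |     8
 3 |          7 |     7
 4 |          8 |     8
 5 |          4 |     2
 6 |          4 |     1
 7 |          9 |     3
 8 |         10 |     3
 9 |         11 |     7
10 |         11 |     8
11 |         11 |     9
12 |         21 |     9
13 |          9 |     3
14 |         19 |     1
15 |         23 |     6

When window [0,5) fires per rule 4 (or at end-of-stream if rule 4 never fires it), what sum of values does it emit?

i=0 t=0 v=1: → [0,5); WM=−∞
i=1 t=1 v=6: → [0,5); WM=-1
i=2 t=2 v=8: → [0,5); WM=-1
i=3 t=7 v=7: → [5,10); WM=5; [0,5) fires=15
i=4 t=8 v=8: → [5,10); WM=5
i=5 t=4 v=2: → [0,5); WM=6
i=6 t=4 v=1: → [0,5); WM=6
i=7 t=9 v=3: → [5,10); WM=7
i=8 t=10 v=3: → [10,15); WM=7
i=9 t=11 v=7: → [10,15); WM=9
i=10 t=11 v=8: → [10,15); WM=9
i=11 t=11 v=9: → [10,15); WM=9
i=12 t=21 v=9: → [20,25); WM=9
i=13 t=9 v=3: → [5,10); WM=19; [5,10) fires=21 [10,15) fires=27
i=14 t=19 v=1: → [15,20); WM=19
i=15 t=23 v=6: → [20,25); WM=21; [15,20) fires=1

15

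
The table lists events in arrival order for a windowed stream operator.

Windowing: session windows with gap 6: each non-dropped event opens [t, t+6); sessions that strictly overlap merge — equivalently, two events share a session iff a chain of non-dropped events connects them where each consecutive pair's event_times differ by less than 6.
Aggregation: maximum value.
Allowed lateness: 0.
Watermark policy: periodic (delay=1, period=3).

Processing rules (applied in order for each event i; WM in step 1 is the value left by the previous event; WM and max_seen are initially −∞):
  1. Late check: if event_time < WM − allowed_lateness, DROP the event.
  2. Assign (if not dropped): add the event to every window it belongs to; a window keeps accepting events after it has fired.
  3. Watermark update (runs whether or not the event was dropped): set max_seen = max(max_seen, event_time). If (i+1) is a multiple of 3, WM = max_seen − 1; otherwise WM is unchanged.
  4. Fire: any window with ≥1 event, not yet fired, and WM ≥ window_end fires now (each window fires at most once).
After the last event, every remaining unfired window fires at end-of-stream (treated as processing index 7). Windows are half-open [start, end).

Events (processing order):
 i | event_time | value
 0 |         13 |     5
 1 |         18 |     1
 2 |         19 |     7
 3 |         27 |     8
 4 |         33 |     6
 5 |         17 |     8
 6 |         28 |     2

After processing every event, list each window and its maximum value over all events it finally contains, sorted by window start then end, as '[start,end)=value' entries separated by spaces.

[13,25)=7 [27,33)=8 [33,39)=6

i=0 t=13 v=5: → [13,19); WM=−∞
i=1 t=18 v=1: → [13,24); WM=−∞
i=2 t=19 v=7: → [13,25); WM=18
i=3 t=27 v=8: → [27,33); WM=18
i=4 t=33 v=6: → [33,39); WM=18
i=5 t=17 v=8: DROP (t<18-0); WM=32
i=6 t=28 v=2: DROP (t<32-0); WM=32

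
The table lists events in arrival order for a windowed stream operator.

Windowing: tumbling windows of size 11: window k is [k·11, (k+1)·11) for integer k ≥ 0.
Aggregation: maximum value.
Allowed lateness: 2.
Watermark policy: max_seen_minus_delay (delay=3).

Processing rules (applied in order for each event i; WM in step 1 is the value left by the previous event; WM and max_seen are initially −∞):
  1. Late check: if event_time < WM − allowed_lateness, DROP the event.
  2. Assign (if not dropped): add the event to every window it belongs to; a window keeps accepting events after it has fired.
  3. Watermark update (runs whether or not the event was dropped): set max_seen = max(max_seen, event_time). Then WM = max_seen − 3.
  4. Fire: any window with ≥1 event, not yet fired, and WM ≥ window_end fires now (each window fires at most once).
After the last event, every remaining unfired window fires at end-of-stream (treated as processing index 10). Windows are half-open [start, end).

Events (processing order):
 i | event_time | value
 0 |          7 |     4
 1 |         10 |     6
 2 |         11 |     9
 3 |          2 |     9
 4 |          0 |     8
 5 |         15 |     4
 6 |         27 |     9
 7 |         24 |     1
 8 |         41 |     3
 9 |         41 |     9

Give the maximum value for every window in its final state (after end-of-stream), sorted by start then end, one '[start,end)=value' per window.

[0,11)=6 [11,22)=9 [22,33)=9 [33,44)=9

i=0 t=7 v=4: → [0,11); WM=4
i=1 t=10 v=6: → [0,11); WM=7
i=2 t=11 v=9: → [11,22); WM=8
i=3 t=2 v=9: DROP (t<8-2); WM=8
i=4 t=0 v=8: DROP (t<8-2); WM=8
i=5 t=15 v=4: → [11,22); WM=12; [0,11) fires=6
i=6 t=27 v=9: → [22,33); WM=24; [11,22) fires=9
i=7 t=24 v=1: → [22,33); WM=24
i=8 t=41 v=3: → [33,44); WM=38; [22,33) fires=9
i=9 t=41 v=9: → [33,44); WM=38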